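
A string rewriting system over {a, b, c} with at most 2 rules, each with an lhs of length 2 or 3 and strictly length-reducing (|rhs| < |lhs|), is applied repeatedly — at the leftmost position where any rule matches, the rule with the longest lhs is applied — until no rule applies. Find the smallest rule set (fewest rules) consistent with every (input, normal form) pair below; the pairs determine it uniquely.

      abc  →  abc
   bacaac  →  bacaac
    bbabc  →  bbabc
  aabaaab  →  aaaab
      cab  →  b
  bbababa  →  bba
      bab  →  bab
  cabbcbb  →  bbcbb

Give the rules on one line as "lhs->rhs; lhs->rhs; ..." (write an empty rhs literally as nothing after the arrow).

aba->a; cab->b

  | abc
  | bacaac
  | bbabc
  | aabaaab => aaaab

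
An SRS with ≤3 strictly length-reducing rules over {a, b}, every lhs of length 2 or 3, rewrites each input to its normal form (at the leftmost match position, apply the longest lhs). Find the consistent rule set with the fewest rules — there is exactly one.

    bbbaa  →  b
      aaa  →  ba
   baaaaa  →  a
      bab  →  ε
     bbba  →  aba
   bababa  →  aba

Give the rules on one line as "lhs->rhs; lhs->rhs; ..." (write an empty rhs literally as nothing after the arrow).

  | bbbaa => abaa => abb => aa => b
  | aaa => ba
  | baaaaa => bbaaa => aaaa => baa => bb => a
  | bab => ε

aa->b; bab->; bb->a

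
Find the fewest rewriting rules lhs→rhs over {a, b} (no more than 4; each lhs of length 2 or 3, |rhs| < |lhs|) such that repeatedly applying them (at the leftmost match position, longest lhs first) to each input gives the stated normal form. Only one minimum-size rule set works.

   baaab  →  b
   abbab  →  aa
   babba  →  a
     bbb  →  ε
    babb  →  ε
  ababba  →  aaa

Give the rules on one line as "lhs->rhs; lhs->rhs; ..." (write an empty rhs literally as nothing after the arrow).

ab->a; ba->b; bb->b; bbb->

  | baaab => baab => bab => bb => b
  | abbab => abab => aab => aa
  | babba => bbba => a
  | bbb => ε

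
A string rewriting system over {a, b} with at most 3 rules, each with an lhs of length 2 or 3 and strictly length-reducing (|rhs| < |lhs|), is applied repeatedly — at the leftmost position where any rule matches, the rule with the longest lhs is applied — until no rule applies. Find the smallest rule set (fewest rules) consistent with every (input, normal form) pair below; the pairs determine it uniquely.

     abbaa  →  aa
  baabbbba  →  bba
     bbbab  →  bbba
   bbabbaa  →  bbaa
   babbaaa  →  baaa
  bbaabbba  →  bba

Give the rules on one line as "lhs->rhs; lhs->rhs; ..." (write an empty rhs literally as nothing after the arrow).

aab->a; ab->a; abb->

  | abbaa => aa
  | baabbbba => babbba => bba
  | bbbab => bbba
  | bbabbaa => bbaa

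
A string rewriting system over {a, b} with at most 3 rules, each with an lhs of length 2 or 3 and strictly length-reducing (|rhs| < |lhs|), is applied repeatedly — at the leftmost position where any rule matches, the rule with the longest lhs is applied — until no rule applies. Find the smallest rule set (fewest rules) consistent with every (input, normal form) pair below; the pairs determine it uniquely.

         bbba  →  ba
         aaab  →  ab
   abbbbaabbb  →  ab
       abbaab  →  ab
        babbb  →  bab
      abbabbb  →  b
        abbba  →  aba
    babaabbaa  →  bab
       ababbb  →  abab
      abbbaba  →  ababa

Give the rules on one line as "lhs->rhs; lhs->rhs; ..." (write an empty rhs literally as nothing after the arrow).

aa->; bb->

  | bbba => ba
  | aaab => ab
  | abbbbaabbb => abbaabbb => aaabbb => abbb => ab
  | abbaab => aaab => ab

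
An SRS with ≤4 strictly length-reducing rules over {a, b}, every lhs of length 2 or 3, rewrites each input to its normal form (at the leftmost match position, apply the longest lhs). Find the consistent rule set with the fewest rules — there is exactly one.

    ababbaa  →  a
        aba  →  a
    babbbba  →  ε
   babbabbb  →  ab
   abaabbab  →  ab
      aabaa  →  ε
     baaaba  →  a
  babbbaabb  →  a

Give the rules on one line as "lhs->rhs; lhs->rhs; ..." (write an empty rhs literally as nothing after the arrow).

  | ababbaa => aabbaa => abbaa => aaaa => a
  | aba => aa => a
  | babbbba => abbbba => aabba => abba => aaa => ε
  | babbabbb => abbabbb => aaabbb => bbb => ab

aa->a; aaa->; ba->a; bb->a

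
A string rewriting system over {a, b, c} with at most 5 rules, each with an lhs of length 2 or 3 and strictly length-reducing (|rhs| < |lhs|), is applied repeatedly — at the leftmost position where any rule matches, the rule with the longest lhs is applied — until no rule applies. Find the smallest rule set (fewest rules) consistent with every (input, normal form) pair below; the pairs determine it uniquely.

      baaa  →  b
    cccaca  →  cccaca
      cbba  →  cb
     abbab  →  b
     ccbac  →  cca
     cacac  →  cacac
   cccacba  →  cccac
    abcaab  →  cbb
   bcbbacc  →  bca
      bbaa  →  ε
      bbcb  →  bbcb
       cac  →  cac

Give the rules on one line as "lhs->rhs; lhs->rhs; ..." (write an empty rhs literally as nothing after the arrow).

aa->b; ab->; ba->; bac->a

  | baaa => aa => b
  | cccaca
  | cbba => cb
  | abbab => bab => b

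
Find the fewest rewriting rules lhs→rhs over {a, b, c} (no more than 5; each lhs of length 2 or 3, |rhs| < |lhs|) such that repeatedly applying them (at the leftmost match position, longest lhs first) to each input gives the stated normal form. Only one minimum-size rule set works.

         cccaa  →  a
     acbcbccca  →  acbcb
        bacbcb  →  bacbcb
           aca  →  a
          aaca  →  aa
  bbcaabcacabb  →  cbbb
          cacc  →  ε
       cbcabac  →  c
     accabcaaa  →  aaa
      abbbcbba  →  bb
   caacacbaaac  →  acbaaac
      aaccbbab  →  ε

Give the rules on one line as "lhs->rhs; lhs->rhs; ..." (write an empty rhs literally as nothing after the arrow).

  | cccaa => caa => a
  | acbcbccca => acbcbca => acbcb
  | bacbcb
  | aca => a

ab->; bba->c; ca->; cc->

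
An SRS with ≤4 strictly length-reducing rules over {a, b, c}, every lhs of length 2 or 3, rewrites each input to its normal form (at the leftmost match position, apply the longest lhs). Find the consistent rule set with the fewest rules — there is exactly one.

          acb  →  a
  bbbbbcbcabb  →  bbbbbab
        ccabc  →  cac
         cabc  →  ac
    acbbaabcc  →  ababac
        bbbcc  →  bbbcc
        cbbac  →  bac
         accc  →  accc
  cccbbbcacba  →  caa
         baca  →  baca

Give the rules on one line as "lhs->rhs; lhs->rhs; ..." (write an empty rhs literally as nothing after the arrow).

  | acb => a
  | bbbbbcbcabb => bbbbbcabb => bbbbbab
  | ccabc => cac
  | cabc => ac

abc->ba; cab->a; cb->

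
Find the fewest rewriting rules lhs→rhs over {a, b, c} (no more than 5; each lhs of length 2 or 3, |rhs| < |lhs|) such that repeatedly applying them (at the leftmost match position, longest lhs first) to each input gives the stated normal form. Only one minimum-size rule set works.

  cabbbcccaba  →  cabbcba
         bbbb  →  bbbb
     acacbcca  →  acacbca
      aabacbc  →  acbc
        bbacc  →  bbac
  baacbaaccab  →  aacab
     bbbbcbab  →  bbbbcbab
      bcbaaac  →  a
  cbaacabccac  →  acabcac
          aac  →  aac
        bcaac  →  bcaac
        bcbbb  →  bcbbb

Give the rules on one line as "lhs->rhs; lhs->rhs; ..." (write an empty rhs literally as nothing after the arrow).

  | cabbbcccaba => cabbbaaba => cabbccba => cabbcba
  | bbbb
  | acacbcca => acacbca
  | aabacbc => acbc

aab->; baa->cc; cc->c; ccc->a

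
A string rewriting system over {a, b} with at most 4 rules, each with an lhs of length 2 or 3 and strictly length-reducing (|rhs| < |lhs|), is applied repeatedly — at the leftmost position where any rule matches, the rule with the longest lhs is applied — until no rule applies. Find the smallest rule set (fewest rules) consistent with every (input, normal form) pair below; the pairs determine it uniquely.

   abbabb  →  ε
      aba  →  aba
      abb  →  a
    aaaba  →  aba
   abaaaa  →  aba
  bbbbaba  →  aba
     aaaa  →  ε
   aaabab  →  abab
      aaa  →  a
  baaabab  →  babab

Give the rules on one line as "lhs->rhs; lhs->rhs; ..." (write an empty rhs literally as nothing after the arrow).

  | abbabb => aabb => bb => ε
  | aba
  | abb => a
  | aaaba => aba

aa->; baa->ba; bb->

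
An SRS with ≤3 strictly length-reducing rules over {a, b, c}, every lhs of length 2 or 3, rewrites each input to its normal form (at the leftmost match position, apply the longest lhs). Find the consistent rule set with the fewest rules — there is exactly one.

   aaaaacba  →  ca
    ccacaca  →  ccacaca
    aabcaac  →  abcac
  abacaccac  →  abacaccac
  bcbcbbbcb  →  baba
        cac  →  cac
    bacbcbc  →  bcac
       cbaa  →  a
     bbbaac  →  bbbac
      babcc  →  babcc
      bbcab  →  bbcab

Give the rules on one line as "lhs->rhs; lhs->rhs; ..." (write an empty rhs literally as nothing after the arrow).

aa->a; acb->c; cb->a

  | aaaaacba => aaaacba => aaacba => aacba => acba => ca
  | ccacaca
  | aabcaac => abcaac => abcac
  | abacaccac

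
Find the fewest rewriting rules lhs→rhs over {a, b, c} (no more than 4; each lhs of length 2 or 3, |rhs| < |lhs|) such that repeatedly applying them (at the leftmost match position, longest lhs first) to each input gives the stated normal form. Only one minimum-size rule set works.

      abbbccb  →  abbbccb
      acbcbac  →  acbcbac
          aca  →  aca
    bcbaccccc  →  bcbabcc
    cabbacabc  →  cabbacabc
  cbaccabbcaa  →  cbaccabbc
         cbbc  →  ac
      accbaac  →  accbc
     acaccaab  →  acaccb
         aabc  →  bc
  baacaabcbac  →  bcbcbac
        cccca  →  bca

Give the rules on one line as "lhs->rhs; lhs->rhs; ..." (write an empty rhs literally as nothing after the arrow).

  | abbbccb
  | acbcbac
  | aca
  | bcbaccccc => bcbabcc

aa->; cbb->a; ccc->b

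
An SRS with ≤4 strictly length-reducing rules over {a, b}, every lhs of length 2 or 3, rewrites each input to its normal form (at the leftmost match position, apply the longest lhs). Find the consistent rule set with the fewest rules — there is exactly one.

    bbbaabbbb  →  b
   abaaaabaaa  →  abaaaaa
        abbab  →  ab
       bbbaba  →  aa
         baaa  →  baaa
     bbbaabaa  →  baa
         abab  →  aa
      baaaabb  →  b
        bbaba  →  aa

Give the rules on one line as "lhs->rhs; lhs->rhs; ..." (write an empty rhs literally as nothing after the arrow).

aab->; abb->; bab->a; bb->b

  | bbbaabbbb => bbaabbbb => baabbbb => bbbb => bbb => bb => b
  | abaaaabaaa => abaaaaa
  | abbab => ab
  | bbbaba => bbaba => baba => aa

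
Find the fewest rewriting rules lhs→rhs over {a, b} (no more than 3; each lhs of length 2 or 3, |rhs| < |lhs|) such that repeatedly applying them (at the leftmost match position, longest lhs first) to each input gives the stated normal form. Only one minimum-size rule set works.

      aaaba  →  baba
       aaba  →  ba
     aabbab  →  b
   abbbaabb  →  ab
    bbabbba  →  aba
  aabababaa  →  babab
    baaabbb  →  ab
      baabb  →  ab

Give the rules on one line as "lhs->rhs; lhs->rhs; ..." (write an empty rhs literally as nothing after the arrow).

  | aaaba => baba
  | aaba => ba
  | aabbab => bbab => aab => b
  | abbbaabb => aabaabb => baabb => bbb => ab

aa->; aaa->ba; bb->a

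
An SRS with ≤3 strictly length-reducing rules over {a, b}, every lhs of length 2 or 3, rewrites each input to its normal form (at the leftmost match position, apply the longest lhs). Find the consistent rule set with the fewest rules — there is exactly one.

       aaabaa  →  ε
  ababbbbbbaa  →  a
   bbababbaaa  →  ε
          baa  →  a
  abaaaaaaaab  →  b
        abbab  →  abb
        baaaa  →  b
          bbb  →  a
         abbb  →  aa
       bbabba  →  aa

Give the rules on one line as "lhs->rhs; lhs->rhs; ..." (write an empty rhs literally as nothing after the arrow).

aaa->b; ba->; bbb->a

  | aaabaa => bbaa => ba => ε
  | ababbbbbbaa => abbbbbbaa => aabbbaa => aaaaa => baa => a
  | bbababbaaa => bbabbaaa => bbbaaa => aaaa => ba => ε
  | baa => a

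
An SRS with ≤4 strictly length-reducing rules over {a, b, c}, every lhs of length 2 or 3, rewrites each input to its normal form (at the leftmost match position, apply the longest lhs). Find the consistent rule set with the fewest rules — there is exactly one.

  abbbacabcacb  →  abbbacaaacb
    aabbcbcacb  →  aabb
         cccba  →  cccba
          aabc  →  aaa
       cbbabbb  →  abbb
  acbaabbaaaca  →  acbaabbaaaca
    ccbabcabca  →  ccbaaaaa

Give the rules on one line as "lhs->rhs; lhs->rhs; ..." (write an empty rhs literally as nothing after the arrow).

abc->aa; cac->; cbb->

  | abbbacabcacb => abbbacaaacb
  | aabbcbcacb => aabbcbb => aabb
  | cccba
  | aabc => aaa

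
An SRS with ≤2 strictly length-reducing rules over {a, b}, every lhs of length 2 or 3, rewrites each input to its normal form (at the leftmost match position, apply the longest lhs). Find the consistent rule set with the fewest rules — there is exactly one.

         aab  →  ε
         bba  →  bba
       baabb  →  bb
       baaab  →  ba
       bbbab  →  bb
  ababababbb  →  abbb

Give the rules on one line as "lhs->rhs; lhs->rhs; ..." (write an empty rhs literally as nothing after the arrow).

  | aab => ε
  | bba
  | baabb => bb
  | baaab => ba

aab->; bab->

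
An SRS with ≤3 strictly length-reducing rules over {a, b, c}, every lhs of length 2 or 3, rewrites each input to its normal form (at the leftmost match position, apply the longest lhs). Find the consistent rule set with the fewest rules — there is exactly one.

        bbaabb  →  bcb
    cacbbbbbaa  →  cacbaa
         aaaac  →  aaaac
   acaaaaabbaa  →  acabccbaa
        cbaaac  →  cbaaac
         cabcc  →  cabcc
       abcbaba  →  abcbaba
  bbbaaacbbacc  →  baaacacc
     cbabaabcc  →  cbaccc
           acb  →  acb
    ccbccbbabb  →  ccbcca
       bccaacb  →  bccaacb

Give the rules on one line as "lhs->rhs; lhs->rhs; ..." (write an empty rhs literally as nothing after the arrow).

aab->bc; bb->

  | bbaabb => aabb => bcb
  | cacbbbbbaa => cacbbbaa => cacbaa
  | aaaac
  | acaaaaabbaa => acaaabcbaa => acabccbaa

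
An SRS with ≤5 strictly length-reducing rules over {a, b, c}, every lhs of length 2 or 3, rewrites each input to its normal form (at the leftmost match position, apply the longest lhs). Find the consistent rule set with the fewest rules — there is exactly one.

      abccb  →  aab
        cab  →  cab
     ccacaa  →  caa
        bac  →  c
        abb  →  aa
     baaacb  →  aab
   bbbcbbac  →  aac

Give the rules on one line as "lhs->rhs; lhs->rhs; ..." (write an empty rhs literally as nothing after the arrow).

ba->; bb->a; cb->b; cc->b

  | abccb => abbb => aab
  | cab
  | ccacaa => bacaa => caa
  | bac => c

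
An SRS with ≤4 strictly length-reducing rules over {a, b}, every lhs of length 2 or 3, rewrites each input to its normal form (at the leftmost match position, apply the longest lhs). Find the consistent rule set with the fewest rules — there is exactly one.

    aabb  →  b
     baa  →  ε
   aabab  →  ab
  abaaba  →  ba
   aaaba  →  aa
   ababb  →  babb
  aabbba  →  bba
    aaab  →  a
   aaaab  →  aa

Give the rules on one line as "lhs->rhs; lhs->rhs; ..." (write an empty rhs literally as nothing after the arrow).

aab->; aba->ba; baa->

  | aabb => b
  | baa => ε
  | aabab => ab
  | abaaba => baaba => ba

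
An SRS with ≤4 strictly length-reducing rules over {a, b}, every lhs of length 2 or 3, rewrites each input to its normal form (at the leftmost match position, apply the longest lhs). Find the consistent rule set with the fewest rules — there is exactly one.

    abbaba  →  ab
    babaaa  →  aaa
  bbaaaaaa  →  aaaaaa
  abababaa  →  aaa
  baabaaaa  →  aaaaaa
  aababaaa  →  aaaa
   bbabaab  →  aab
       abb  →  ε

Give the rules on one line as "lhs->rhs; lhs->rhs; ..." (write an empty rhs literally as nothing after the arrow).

  | abbaba => aba => ab
  | babaaa => bbaaa => baaa => aaa
  | bbaaaaaa => baaaaaa => aaaaaa
  | abababaa => abbabaa => abaa => aaa

abb->; ba->b; baa->aa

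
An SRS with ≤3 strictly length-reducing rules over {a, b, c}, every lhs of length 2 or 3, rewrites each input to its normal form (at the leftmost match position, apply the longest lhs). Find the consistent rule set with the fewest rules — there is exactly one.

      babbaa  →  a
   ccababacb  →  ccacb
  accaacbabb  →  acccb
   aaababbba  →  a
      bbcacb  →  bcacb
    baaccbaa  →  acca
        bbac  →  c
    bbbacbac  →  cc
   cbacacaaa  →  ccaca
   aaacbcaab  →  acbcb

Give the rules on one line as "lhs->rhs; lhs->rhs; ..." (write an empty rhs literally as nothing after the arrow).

  | babbaa => bbaa => baa => a
  | ccababacb => ccabacb => ccacb
  | accaacbabb => acccbabb => acccbb => acccb
  | aaababbba => ababbba => abbba => abba => aba => a

aa->; ba->; bb->b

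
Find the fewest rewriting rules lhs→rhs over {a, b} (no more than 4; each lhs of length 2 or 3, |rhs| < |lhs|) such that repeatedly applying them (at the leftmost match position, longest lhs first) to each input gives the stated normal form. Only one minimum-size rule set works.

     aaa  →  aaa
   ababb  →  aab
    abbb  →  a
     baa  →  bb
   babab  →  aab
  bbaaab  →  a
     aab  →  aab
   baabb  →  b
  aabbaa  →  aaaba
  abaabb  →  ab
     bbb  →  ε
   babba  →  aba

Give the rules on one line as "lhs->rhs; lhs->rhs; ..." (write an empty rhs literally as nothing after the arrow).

baa->bb; bab->a; bba->ab; bbb->

  | aaa
  | ababb => aab
  | abbb => a
  | baa => bb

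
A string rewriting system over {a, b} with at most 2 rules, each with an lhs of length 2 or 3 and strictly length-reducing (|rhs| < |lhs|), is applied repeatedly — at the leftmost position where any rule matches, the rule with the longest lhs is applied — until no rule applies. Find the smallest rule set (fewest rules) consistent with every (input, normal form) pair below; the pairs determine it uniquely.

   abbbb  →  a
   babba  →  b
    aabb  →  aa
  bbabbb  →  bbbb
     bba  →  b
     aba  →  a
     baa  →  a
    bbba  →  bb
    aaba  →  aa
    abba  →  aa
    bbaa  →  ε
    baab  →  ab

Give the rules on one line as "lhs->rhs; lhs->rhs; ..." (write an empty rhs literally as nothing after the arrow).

  | abbbb => abb => a
  | babba => bba => b
  | aabb => aa
  | bbabbb => bbbb

abb->a; ba->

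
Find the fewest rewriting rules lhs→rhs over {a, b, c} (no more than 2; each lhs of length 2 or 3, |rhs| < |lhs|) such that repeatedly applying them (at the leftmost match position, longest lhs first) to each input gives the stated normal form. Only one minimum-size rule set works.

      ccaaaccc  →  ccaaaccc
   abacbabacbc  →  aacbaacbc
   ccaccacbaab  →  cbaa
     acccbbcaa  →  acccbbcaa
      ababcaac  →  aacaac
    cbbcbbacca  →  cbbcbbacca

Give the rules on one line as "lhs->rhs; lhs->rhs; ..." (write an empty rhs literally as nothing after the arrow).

ab->a; cac->

  | ccaaaccc
  | abacbabacbc => aacbabacbc => aacbaacbc
  | ccaccacbaab => ccacbaab => cbaab => cbaa
  | acccbbcaa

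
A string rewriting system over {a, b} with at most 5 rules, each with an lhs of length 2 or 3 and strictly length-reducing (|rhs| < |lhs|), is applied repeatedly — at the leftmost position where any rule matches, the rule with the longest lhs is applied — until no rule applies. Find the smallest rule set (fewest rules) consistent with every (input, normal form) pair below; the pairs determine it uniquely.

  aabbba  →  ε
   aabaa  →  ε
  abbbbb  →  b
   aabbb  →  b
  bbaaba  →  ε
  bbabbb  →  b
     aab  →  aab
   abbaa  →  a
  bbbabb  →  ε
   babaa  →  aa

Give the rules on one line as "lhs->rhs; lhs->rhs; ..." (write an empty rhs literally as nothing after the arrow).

  | aabbba => aaaba => ba => ε
  | aabaa => aaa => ε
  | abbbbb => aabbb => aaab => b
  | aabbb => aaab => b

aaa->; ba->; bab->ab; bb->a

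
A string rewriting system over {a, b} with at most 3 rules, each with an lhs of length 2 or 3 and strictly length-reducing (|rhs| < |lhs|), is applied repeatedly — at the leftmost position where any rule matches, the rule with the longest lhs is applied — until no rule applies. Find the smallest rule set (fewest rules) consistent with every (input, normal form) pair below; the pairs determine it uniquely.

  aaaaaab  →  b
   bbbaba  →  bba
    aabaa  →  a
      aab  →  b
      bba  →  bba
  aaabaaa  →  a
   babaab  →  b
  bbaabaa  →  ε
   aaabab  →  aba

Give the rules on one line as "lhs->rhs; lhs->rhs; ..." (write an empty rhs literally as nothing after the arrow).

aa->; baa->a; bab->ba

  | aaaaaab => aaaab => aab => b
  | bbbaba => bbbaa => bba
  | aabaa => baa => a
  | aab => b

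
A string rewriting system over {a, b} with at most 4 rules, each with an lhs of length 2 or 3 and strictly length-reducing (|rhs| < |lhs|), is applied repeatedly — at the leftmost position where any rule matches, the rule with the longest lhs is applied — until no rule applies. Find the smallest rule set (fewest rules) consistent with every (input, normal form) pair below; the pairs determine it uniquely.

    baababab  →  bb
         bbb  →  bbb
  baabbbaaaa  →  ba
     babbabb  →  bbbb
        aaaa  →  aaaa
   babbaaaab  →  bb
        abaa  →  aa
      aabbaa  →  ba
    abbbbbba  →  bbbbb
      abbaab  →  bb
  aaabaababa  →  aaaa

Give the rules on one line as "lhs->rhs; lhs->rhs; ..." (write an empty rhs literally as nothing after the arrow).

ab->b; aba->a; bba->b

  | baababab => baabab => baab => bab => bb
  | bbb
  | baabbbaaaa => babbbaaaa => bbbbaaaa => bbbaaa => bbaa => ba
  | babbabb => bbbabb => bbbb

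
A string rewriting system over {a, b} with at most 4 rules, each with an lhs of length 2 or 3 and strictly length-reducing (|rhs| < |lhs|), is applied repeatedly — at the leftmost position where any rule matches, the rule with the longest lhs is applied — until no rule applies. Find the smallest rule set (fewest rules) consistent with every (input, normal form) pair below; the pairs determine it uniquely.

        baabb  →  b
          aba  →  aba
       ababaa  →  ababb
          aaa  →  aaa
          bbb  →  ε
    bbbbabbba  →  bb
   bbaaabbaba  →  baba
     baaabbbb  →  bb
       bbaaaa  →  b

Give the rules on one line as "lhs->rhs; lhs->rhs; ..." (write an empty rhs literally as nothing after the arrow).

baa->bb; bba->b; bbb->

  | baabb => bbbb => b
  | aba
  | ababaa => ababb
  | aaa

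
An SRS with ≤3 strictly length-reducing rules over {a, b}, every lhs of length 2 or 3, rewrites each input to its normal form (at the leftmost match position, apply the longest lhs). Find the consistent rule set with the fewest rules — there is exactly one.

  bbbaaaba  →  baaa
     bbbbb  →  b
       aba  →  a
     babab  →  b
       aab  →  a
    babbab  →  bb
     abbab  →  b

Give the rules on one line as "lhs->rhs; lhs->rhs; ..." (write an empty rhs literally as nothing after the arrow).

  | bbbaaaba => baaaba => baaa
  | bbbbb => bbb => b
  | aba => a
  | babab => bab => b

ab->; bbb->b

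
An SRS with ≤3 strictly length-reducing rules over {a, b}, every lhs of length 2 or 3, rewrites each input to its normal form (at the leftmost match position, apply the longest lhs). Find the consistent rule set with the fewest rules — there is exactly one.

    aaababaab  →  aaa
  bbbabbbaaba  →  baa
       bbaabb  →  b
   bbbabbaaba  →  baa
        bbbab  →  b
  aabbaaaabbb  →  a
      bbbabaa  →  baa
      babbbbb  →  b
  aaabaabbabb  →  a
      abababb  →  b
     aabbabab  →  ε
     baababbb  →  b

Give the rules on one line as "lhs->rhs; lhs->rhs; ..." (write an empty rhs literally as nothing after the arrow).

ab->; bb->b

  | aaababaab => aaabaab => aaaab => aaa
  | bbbabbbaaba => bbabbbaaba => babbbaaba => bbbaaba => bbaaba => baaba => baa
  | bbaabb => baabb => bab => b
  | bbbabbaaba => bbabbaaba => babbaaba => bbaaba => baaba => baa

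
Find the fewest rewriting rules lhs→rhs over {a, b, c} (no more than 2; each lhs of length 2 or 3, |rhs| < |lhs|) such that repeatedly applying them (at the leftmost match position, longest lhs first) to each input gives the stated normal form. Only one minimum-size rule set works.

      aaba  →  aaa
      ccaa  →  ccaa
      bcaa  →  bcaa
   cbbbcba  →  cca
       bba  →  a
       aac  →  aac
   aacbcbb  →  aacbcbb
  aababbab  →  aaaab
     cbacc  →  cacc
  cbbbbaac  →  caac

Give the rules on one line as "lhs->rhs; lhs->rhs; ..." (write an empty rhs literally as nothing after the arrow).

ba->a; bbb->

  | aaba => aaa
  | ccaa
  | bcaa
  | cbbbcba => ccba => cca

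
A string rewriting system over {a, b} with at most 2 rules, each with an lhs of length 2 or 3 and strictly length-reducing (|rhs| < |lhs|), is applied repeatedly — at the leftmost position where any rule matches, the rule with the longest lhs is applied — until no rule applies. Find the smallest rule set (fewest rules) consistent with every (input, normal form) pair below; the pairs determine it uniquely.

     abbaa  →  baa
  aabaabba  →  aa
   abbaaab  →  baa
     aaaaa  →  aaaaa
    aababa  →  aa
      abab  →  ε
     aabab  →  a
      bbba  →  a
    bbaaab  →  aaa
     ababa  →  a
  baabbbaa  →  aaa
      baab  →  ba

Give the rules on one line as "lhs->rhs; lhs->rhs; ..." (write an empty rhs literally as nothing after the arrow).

  | abbaa => baa
  | aabaabba => aaabba => aaba => aa
  | abbaaab => baaab => baa
  | aaaaa

ab->; bb->a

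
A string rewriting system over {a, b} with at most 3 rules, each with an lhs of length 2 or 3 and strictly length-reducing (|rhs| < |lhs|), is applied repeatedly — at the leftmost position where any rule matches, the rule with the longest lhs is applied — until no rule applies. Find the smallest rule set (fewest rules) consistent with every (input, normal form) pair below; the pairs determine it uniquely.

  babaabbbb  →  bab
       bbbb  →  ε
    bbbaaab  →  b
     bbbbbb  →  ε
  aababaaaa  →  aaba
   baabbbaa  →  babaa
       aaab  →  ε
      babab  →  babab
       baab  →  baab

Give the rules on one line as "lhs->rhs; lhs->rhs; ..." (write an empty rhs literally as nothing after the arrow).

  | babaabbbb => bababb => bab
  | bbbb => bb => ε
  | bbbaaab => baaab => bbb => b
  | bbbbbb => bbbb => bb => ε

aaa->b; abb->; bb->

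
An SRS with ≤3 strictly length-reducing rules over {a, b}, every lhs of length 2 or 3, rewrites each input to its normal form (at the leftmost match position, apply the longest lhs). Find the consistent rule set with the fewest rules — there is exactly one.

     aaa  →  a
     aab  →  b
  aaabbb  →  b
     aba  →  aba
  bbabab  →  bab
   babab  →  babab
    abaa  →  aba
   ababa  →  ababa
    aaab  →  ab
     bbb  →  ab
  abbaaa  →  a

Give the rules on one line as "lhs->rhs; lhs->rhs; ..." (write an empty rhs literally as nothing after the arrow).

  | aaa => a
  | aab => b
  | aaabbb => abbb => aab => b
  | aba

aa->; baa->ba; bb->a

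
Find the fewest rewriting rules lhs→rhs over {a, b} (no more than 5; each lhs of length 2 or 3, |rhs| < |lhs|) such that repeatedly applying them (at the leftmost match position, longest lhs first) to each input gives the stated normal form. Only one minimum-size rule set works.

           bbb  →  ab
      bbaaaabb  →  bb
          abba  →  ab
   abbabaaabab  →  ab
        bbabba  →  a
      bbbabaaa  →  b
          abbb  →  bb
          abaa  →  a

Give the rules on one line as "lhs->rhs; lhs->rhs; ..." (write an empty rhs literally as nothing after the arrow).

aa->b; ba->; baa->; bbb->ab

  | bbb => ab
  | bbaaaabb => baabb => bb
  | abba => ab
  | abbabaaabab => abbaaabab => ababab => abab => ab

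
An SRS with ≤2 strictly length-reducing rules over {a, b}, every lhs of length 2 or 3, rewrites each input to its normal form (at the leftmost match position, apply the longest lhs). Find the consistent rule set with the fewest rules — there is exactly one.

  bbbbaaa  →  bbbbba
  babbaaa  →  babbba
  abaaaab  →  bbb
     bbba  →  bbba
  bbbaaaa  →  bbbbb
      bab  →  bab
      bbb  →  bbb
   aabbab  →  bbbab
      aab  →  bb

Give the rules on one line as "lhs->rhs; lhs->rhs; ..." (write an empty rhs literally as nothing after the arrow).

aa->b; aba->a

  | bbbbaaa => bbbbba
  | babbaaa => babbba
  | abaaaab => aaaab => baab => bbb
  | bbba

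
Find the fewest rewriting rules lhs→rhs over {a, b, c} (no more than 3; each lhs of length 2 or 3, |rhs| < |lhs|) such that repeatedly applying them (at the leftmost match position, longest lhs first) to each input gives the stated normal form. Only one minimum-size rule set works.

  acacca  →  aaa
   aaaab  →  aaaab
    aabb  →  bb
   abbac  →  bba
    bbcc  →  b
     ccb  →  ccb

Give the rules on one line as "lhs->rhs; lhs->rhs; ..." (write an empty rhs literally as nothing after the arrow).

abb->bb; ac->a; bcc->

  | acacca => aacca => aaca => aaa
  | aaaab
  | aabb => abb => bb
  | abbac => bbac => bba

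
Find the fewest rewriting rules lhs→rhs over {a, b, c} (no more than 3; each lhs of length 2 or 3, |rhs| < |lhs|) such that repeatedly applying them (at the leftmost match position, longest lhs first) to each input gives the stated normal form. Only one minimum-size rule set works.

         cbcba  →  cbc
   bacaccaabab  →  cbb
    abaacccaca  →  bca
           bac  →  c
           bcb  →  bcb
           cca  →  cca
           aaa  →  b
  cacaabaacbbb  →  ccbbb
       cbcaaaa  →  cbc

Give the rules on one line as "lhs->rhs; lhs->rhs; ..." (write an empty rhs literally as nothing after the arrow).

  | cbcba => cbc
  | bacaccaabab => caccaabab => cacaabab => caaabab => cbbab => cbb
  | abaacccaca => aacccaca => aaccaca => aacaca => aaaca => bca
  | bac => c

aaa->b; ac->a; ba->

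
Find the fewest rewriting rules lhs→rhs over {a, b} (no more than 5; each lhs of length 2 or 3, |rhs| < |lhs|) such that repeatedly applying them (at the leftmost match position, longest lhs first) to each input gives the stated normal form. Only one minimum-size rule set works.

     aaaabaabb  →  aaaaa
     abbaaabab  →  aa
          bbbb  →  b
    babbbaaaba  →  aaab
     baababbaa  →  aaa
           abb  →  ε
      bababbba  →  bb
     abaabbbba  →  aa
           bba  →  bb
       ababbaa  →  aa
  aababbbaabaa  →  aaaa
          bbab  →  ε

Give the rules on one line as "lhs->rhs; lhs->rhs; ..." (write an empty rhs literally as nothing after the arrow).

abb->; ba->b; baa->aa; bbb->

  | aaaabaabb => aaaaaabb => aaaaa
  | abbaaabab => aaabab => aaabb => aa
  | bbbb => b
  | babbbaaaba => bbbbaaaba => baaaba => aaaba => aaab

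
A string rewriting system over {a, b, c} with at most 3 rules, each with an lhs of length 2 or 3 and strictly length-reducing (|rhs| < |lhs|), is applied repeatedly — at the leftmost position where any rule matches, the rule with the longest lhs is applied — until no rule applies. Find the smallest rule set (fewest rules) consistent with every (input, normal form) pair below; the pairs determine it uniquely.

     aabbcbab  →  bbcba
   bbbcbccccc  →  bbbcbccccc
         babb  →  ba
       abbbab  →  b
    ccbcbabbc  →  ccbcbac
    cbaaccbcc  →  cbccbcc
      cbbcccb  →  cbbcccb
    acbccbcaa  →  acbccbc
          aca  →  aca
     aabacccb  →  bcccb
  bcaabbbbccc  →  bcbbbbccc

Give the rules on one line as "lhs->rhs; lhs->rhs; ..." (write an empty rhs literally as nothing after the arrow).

aa->; ab->a; acc->cc

  | aabbcbab => bbcbab => bbcba
  | bbbcbccccc
  | babb => bab => ba
  | abbbab => abbab => abab => aab => b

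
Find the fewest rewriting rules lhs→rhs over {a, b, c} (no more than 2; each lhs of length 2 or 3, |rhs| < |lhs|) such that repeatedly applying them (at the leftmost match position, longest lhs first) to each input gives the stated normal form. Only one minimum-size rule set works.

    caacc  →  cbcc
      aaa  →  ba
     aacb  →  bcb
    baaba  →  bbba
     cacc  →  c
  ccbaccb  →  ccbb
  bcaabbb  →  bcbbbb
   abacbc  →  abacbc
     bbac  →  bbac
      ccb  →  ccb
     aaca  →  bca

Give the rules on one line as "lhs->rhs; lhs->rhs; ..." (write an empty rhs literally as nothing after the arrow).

aa->b; acc->

  | caacc => cbcc
  | aaa => ba
  | aacb => bcb
  | baaba => bbba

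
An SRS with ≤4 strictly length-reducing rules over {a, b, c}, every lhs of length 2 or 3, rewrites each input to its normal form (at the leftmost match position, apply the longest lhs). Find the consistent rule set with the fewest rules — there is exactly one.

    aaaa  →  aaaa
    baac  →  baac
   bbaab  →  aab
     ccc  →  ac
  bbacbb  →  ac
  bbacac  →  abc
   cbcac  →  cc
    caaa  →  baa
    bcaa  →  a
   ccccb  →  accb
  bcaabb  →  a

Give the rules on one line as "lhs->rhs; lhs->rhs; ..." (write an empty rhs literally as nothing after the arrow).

  | aaaa
  | baac
  | bbaab => aab
  | ccc => ac

bb->; ca->b; ccc->ac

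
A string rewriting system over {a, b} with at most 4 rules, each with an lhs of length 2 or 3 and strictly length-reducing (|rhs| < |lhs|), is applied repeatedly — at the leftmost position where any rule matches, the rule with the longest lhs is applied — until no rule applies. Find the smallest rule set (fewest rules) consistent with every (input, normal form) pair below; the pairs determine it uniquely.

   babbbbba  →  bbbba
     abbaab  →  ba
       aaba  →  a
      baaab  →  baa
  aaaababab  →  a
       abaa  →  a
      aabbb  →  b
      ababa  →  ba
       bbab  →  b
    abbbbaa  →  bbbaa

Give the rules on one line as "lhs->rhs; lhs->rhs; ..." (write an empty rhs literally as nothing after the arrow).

ab->; aba->; bab->

  | babbbbba => bbbba
  | abbaab => baab => ba
  | aaba => a
  | baaab => baa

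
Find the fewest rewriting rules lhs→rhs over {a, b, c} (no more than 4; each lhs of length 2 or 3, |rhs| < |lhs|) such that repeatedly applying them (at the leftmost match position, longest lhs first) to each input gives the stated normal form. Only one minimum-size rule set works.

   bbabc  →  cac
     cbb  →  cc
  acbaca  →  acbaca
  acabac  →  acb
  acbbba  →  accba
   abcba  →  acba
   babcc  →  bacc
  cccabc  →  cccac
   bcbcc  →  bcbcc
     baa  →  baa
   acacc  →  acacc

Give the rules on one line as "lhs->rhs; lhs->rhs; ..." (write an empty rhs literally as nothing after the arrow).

  | bbabc => cabc => cac
  | cbb => cc
  | acbaca
  | acabac => acaac => acb

aac->b; ab->a; bb->c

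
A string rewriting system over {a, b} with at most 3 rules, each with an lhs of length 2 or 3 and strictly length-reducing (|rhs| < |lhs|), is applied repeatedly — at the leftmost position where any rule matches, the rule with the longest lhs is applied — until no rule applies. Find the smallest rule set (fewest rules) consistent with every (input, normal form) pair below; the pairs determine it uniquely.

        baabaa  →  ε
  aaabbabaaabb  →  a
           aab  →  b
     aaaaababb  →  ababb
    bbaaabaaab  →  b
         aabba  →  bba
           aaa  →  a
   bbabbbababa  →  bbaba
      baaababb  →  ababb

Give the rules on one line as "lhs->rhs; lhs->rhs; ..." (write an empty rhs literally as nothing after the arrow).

aa->; baa->; bbb->

  | baabaa => baa => ε
  | aaabbabaaabb => abbabaaabb => abbaabb => abbb => a
  | aab => b
  | aaaaababb => aaababb => ababb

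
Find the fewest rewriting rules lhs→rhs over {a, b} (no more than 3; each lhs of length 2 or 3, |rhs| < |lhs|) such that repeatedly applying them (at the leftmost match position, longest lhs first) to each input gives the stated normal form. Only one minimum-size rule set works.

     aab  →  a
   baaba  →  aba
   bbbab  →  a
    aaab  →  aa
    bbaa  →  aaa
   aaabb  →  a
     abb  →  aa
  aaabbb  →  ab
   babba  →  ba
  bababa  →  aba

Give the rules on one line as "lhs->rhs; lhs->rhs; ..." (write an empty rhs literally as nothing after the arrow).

  | aab => bb => a
  | baaba => bbba => aba
  | bbbab => abab => a
  | aaab => abb => aa

aab->bb; bab->; bb->a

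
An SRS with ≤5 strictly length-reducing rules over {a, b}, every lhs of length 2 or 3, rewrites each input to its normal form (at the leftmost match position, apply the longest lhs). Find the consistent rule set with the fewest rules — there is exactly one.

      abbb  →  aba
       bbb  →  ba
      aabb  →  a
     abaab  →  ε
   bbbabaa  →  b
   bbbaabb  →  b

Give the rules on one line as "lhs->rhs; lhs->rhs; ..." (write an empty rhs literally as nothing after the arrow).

aa->; bb->a; bba->ba; bbb->ba

  | abbb => aba
  | bbb => ba
  | aabb => bb => a
  | abaab => abb => aa => ε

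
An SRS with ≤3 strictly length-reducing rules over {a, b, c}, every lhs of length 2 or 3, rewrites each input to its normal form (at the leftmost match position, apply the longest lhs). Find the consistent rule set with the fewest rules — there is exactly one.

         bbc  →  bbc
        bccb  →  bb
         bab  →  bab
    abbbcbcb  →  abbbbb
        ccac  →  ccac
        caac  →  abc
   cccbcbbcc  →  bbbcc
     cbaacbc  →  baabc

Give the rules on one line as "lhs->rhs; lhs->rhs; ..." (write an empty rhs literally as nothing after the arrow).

caa->ab; cb->b

  | bbc
  | bccb => bcb => bb
  | bab
  | abbbcbcb => abbbbcb => abbbbb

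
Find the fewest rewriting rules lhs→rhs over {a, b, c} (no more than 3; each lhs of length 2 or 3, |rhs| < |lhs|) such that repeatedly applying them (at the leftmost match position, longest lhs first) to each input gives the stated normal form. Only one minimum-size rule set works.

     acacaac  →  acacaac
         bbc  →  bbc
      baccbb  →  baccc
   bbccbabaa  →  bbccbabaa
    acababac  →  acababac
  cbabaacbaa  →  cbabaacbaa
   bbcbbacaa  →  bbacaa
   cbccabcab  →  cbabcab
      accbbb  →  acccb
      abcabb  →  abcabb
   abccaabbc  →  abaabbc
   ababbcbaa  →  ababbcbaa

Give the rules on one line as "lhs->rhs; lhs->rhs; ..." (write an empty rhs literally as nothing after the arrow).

cbb->cc; cca->a

  | acacaac
  | bbc
  | baccbb => baccc
  | bbccbabaa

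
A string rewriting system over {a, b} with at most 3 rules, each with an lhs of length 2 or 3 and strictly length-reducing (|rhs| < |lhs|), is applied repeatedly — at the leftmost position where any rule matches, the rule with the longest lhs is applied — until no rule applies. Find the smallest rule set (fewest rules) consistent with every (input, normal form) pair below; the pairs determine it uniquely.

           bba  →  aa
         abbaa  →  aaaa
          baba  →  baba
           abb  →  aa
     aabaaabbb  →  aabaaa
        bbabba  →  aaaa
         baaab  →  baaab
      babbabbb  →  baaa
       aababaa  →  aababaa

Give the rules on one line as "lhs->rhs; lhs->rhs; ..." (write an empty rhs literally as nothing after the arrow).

bb->a; bbb->

  | bba => aa
  | abbaa => aaaa
  | baba
  | abb => aa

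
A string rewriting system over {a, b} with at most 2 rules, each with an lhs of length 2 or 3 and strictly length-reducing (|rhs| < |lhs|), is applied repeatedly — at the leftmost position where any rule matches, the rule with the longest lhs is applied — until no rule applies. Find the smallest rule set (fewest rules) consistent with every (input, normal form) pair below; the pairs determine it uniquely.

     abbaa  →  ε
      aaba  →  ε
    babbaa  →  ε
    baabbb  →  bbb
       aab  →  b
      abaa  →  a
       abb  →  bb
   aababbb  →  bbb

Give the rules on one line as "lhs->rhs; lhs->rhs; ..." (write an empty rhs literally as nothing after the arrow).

  | abbaa => bbaa => ba => ε
  | aaba => aba => ba => ε
  | babbaa => bbaa => ba => ε
  | baabbb => abbb => bbb

ab->b; ba->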